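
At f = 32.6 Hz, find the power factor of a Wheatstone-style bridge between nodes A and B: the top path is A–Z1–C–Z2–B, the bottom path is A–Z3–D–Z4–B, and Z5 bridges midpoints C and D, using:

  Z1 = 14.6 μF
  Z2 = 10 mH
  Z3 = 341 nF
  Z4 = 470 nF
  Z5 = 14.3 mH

Step 1 — Angular frequency: ω = 2π·f = 2π·32.6 = 204.8 rad/s.
Step 2 — Component impedances:
  Z1: Z = 1/(jωC) = -j/(ω·C) = 0 - j334.4 Ω
  Z2: Z = jωL = j·204.8·0.01 = 0 + j2.048 Ω
  Z3: Z = 1/(jωC) = -j/(ω·C) = 0 - j1.432e+04 Ω
  Z4: Z = 1/(jωC) = -j/(ω·C) = 0 - j1.039e+04 Ω
  Z5: Z = jωL = j·204.8·0.0143 = 0 + j2.929 Ω
Step 3 — Bridge requires nodal analysis (the Z5 bridge couples midpoints C and D, so the two paths cannot be reduced to a simple series/parallel combination). Setting node B to ground and injecting 1 A at node A, the 3-node admittance system at A, C, D solves to V_A = Z_AB = 0 - j324.7 Ω = 324.7∠-90.0° Ω.
Step 4 — Power factor: PF = cos(φ) = Re(Z)/|Z| = 0/324.7 = 0.
Step 5 — Type: Im(Z) = -324.7 ⇒ leading (phase φ = -90.0°).

PF = 0 (leading, φ = -90.0°)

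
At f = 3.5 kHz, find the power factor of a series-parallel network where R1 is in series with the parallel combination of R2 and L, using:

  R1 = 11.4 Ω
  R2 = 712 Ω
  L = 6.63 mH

Step 1 — Angular frequency: ω = 2π·f = 2π·3500 = 2.199e+04 rad/s.
Step 2 — Component impedances:
  R1: Z = R = 11.4 Ω
  R2: Z = R = 712 Ω
  L: Z = jωL = j·2.199e+04·0.00663 = 0 + j145.8 Ω
Step 3 — Parallel branch: R2 || L = 1/(1/R2 + 1/L) = 28.66 + j139.9 Ω.
Step 4 — Series with R1: Z_total = R1 + (R2 || L) = 40.06 + j139.9 Ω = 145.6∠74.0° Ω.
Step 5 — Power factor: PF = cos(φ) = Re(Z)/|Z| = 40.055/145.55 = 0.2752.
Step 6 — Type: Im(Z) = 139.9 ⇒ lagging (phase φ = 74.0°).

PF = 0.2752 (lagging, φ = 74.0°)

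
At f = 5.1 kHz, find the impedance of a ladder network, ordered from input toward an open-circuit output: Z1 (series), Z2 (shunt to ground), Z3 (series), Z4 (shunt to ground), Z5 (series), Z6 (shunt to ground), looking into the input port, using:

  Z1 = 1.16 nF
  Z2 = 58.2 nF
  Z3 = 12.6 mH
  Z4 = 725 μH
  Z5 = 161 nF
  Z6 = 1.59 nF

Step 1 — Angular frequency: ω = 2π·f = 2π·5100 = 3.204e+04 rad/s.
Step 2 — Component impedances:
  Z1: Z = 1/(jωC) = -j/(ω·C) = 0 - j2.69e+04 Ω
  Z2: Z = 1/(jωC) = -j/(ω·C) = 0 - j536.2 Ω
  Z3: Z = jωL = j·3.204e+04·0.0126 = 0 + j403.8 Ω
  Z4: Z = jωL = j·3.204e+04·0.000725 = 0 + j23.23 Ω
  Z5: Z = 1/(jωC) = -j/(ω·C) = 0 - j193.8 Ω
  Z6: Z = 1/(jωC) = -j/(ω·C) = 0 - j1.963e+04 Ω
Step 3 — Ladder network (open output): work backward from the far end, alternating series and parallel combinations. Z_in = 0 - j2.481e+04 Ω = 2.481e+04∠-90.0° Ω.

Z = 0 - j2.481e+04 Ω = 2.481e+04∠-90.0° Ω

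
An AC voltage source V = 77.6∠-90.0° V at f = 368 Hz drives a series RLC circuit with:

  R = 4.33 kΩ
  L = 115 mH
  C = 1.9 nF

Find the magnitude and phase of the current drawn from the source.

Step 1 — Angular frequency: ω = 2π·f = 2π·368 = 2312 rad/s.
Step 2 — Component impedances:
  R: Z = R = 4330 Ω
  L: Z = jωL = j·2312·0.115 = 0 + j265.9 Ω
  C: Z = 1/(jωC) = -j/(ω·C) = 0 - j2.276e+05 Ω
Step 3 — Series combination: Z_total = R + L + C = 4330 - j2.274e+05 Ω = 2.274e+05∠-88.9° Ω.
Step 4 — Source phasor: V = 77.6∠-90.0° V = 0 - j77.6 V.
Step 5 — Ohm's law: I = V / Z_total = (0 - j77.6) / (4330 - j2.274e+05) = 0.0003412 - j6.498e-06 A.
Step 6 — Convert to polar: |I| = 0.0003412 A, ∠I = -1.1°.

I = 0.0003412∠-1.1° A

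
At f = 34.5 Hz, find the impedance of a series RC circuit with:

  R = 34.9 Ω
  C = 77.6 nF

Step 1 — Angular frequency: ω = 2π·f = 2π·34.5 = 216.8 rad/s.
Step 2 — Component impedances:
  R: Z = R = 34.9 Ω
  C: Z = 1/(jωC) = -j/(ω·C) = 0 - j5.945e+04 Ω
Step 3 — Series combination: Z_total = R + C = 34.9 - j5.945e+04 Ω = 5.945e+04∠-90.0° Ω.

Z = 34.9 - j5.945e+04 Ω = 5.945e+04∠-90.0° Ω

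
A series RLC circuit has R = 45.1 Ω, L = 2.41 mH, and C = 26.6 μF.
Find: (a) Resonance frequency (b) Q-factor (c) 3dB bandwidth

Step 1 — Resonance: ω₀ = 1/√(LC) = 1/√(0.00241·2.66e-05) = 3950 rad/s.
Step 2 — f₀ = ω₀/(2π) = 628.6 Hz.
Step 3 — Series Q: Q = ω₀L/R = 3950·0.00241/45.1 = 0.2111.
Step 4 — Bandwidth: Δω = ω₀/Q = 1.871e+04 rad/s; BW = Δω/(2π) = 2978 Hz.

(a) f₀ = 628.6 Hz  (b) Q = 0.2111  (c) BW = 2978 Hz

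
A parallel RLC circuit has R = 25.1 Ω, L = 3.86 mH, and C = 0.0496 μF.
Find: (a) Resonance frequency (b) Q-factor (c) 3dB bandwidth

Step 1 — Resonance: ω₀ = 1/√(LC) = 1/√(0.00386·4.96e-08) = 7.227e+04 rad/s.
Step 2 — f₀ = ω₀/(2π) = 1.15e+04 Hz.
Step 3 — Parallel Q: Q = R/(ω₀L) = 25.1/(7.227e+04·0.00386) = 0.08997.
Step 4 — Bandwidth: Δω = ω₀/Q = 8.032e+05 rad/s; BW = Δω/(2π) = 1.278e+05 Hz.

(a) f₀ = 1.15e+04 Hz  (b) Q = 0.08997  (c) BW = 1.278e+05 Hz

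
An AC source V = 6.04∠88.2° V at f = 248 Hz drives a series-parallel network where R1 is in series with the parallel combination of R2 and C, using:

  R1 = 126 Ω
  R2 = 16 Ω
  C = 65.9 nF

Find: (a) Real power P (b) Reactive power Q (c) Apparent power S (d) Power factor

Step 1 — Angular frequency: ω = 2π·f = 2π·248 = 1558 rad/s.
Step 2 — Component impedances:
  R1: Z = R = 126 Ω
  R2: Z = R = 16 Ω
  C: Z = 1/(jωC) = -j/(ω·C) = 0 - j9738 Ω
Step 3 — Parallel branch: R2 || C = 1/(1/R2 + 1/C) = 16 - j0.02629 Ω.
Step 4 — Series with R1: Z_total = R1 + (R2 || C) = 142 - j0.02629 Ω = 142∠-0.0° Ω.
Step 5 — Source phasor: V = 6.04∠88.2° V = 0.1897 + j6.037 V.
Step 6 — Current: I = V / Z = 0.001328 + j0.04251 A = 0.04254∠88.2° A.
Step 7 — Complex power: S = V·I* = 0.2569 - j4.756e-05 VA.
Step 8 — Real power: P = Re(S) = 0.2569 W.
Step 9 — Reactive power: Q = Im(S) = -4.756e-05 VAR.
Step 10 — Apparent power: |S| = 0.2569 VA.
Step 11 — Power factor: PF = P/|S| = 1 (leading).

(a) P = 0.2569 W  (b) Q = -4.756e-05 VAR  (c) S = 0.2569 VA  (d) PF = 1 (leading)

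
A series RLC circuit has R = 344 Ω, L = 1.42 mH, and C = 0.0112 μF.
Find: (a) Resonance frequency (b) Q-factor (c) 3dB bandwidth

Step 1 — Resonance: ω₀ = 1/√(LC) = 1/√(0.00142·1.12e-08) = 2.508e+05 rad/s.
Step 2 — f₀ = ω₀/(2π) = 3.991e+04 Hz.
Step 3 — Series Q: Q = ω₀L/R = 2.508e+05·0.00142/344 = 1.035.
Step 4 — Bandwidth: Δω = ω₀/Q = 2.423e+05 rad/s; BW = Δω/(2π) = 3.856e+04 Hz.

(a) f₀ = 3.991e+04 Hz  (b) Q = 1.035  (c) BW = 3.856e+04 Hz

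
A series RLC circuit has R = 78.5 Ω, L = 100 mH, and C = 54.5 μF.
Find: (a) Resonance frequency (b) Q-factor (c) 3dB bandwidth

Step 1 — Resonance: ω₀ = 1/√(LC) = 1/√(0.1·5.45e-05) = 428.4 rad/s.
Step 2 — f₀ = ω₀/(2π) = 68.17 Hz.
Step 3 — Series Q: Q = ω₀L/R = 428.4·0.1/78.5 = 0.5457.
Step 4 — Bandwidth: Δω = ω₀/Q = 785 rad/s; BW = Δω/(2π) = 124.9 Hz.

(a) f₀ = 68.17 Hz  (b) Q = 0.5457  (c) BW = 124.9 Hz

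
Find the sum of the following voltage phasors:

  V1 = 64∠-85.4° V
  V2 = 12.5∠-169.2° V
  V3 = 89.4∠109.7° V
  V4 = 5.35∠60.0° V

Step 1 — Convert each phasor to rectangular form:
  V1 = 64·(cos(-85.4°) + j·sin(-85.4°)) = 5.133 - j63.79 V
  V2 = 12.5·(cos(-169.2°) + j·sin(-169.2°)) = -12.28 - j2.342 V
  V3 = 89.4·(cos(109.7°) + j·sin(109.7°)) = -30.14 + j84.17 V
  V4 = 5.35·(cos(60.0°) + j·sin(60.0°)) = 2.675 + j4.633 V
Step 2 — Sum components: V_total = -34.61 + j22.66 V.
Step 3 — Convert to polar: |V_total| = 41.37 V, ∠V_total = 146.8°.

V_total = 41.37∠146.8° V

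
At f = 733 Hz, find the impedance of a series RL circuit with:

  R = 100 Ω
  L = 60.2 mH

Step 1 — Angular frequency: ω = 2π·f = 2π·733 = 4606 rad/s.
Step 2 — Component impedances:
  R: Z = R = 100 Ω
  L: Z = jωL = j·4606·0.0602 = 0 + j277.3 Ω
Step 3 — Series combination: Z_total = R + L = 100 + j277.3 Ω = 294.7∠70.2° Ω.

Z = 100 + j277.3 Ω = 294.7∠70.2° Ω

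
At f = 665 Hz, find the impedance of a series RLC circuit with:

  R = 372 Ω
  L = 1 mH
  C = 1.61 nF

Step 1 — Angular frequency: ω = 2π·f = 2π·665 = 4178 rad/s.
Step 2 — Component impedances:
  R: Z = R = 372 Ω
  L: Z = jωL = j·4178·0.001 = 0 + j4.178 Ω
  C: Z = 1/(jωC) = -j/(ω·C) = 0 - j1.487e+05 Ω
Step 3 — Series combination: Z_total = R + L + C = 372 - j1.486e+05 Ω = 1.486e+05∠-89.9° Ω.

Z = 372 - j1.486e+05 Ω = 1.486e+05∠-89.9° Ω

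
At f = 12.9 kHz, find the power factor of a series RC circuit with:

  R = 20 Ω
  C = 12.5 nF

Step 1 — Angular frequency: ω = 2π·f = 2π·1.29e+04 = 8.105e+04 rad/s.
Step 2 — Component impedances:
  R: Z = R = 20 Ω
  C: Z = 1/(jωC) = -j/(ω·C) = 0 - j987 Ω
Step 3 — Series combination: Z_total = R + C = 20 - j987 Ω = 987.2∠-88.8° Ω.
Step 4 — Power factor: PF = cos(φ) = Re(Z)/|Z| = 20/987.2 = 0.02026.
Step 5 — Type: Im(Z) = -987 ⇒ leading (phase φ = -88.8°).

PF = 0.02026 (leading, φ = -88.8°)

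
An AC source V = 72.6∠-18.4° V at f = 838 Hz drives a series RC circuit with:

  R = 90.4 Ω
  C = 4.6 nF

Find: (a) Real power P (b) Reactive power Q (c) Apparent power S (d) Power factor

Step 1 — Angular frequency: ω = 2π·f = 2π·838 = 5265 rad/s.
Step 2 — Component impedances:
  R: Z = R = 90.4 Ω
  C: Z = 1/(jωC) = -j/(ω·C) = 0 - j4.129e+04 Ω
Step 3 — Series combination: Z_total = R + C = 90.4 - j4.129e+04 Ω = 4.129e+04∠-89.9° Ω.
Step 4 — Source phasor: V = 72.6∠-18.4° V = 68.89 - j22.92 V.
Step 5 — Current: I = V / Z = 0.0005587 + j0.001667 A = 0.001758∠71.5° A.
Step 6 — Complex power: S = V·I* = 0.0002795 - j0.1277 VA.
Step 7 — Real power: P = Re(S) = 0.0002795 W.
Step 8 — Reactive power: Q = Im(S) = -0.1277 VAR.
Step 9 — Apparent power: |S| = 0.1277 VA.
Step 10 — Power factor: PF = P/|S| = 0.00219 (leading).

(a) P = 0.0002795 W  (b) Q = -0.1277 VAR  (c) S = 0.1277 VA  (d) PF = 0.00219 (leading)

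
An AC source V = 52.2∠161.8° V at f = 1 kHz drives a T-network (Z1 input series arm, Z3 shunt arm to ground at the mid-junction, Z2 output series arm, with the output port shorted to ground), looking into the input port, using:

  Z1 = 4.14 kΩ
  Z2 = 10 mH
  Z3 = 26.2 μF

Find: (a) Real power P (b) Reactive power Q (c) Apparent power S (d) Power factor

Step 1 — Angular frequency: ω = 2π·f = 2π·1000 = 6283 rad/s.
Step 2 — Component impedances:
  Z1: Z = R = 4140 Ω
  Z2: Z = jωL = j·6283·0.01 = 0 + j62.83 Ω
  Z3: Z = 1/(jωC) = -j/(ω·C) = 0 - j6.075 Ω
Step 3 — With the output port shorted to ground, the output series arm Z2 runs from the junction to ground; the shunt arm Z3 also runs from the junction to ground. They appear in parallel: Z3 || Z2 = 0 - j6.725 Ω.
Step 4 — Series with input arm Z1: Z_in = Z1 + (Z3 || Z2) = 4140 - j6.725 Ω = 4140∠-0.1° Ω.
Step 5 — Source phasor: V = 52.2∠161.8° V = -49.59 + j16.3 V.
Step 6 — Current: I = V / Z = -0.01198 + j0.003919 A = 0.01261∠161.9° A.
Step 7 — Complex power: S = V·I* = 0.6582 - j0.001069 VA.
Step 8 — Real power: P = Re(S) = 0.6582 W.
Step 9 — Reactive power: Q = Im(S) = -0.001069 VAR.
Step 10 — Apparent power: |S| = 0.6582 VA.
Step 11 — Power factor: PF = P/|S| = 1 (leading).

(a) P = 0.6582 W  (b) Q = -0.001069 VAR  (c) S = 0.6582 VA  (d) PF = 1 (leading)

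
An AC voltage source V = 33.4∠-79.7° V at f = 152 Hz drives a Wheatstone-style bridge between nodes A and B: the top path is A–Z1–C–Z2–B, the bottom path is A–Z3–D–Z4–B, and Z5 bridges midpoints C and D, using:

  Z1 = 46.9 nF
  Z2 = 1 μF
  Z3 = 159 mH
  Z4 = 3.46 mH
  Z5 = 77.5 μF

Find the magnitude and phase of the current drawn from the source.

Step 1 — Angular frequency: ω = 2π·f = 2π·152 = 955 rad/s.
Step 2 — Component impedances:
  Z1: Z = 1/(jωC) = -j/(ω·C) = 0 - j2.233e+04 Ω
  Z2: Z = 1/(jωC) = -j/(ω·C) = 0 - j1047 Ω
  Z3: Z = jωL = j·955·0.159 = 0 + j151.9 Ω
  Z4: Z = jωL = j·955·0.00346 = 0 + j3.304 Ω
  Z5: Z = 1/(jωC) = -j/(ω·C) = 0 - j13.51 Ω
Step 3 — Bridge requires nodal analysis (the Z5 bridge couples midpoints C and D, so the two paths cannot be reduced to a simple series/parallel combination). Setting node B to ground and injecting 1 A at node A, the 3-node admittance system at A, C, D solves to V_A = Z_AB = 0 + j156.2 Ω = 156.2∠90.0° Ω.
Step 4 — Source phasor: V = 33.4∠-79.7° V = 5.972 - j32.86 V.
Step 5 — Ohm's law: I = V / Z_total = (5.972 - j32.86) / (0 + j156.2) = -0.2104 - j0.03823 A.
Step 6 — Convert to polar: |I| = 0.2138 A, ∠I = -169.7°.

I = 0.2138∠-169.7° A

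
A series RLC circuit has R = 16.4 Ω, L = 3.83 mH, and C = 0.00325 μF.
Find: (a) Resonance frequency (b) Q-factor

Step 1 — Resonance condition Im(Z)=0 gives ω₀ = 1/√(LC).
Step 2 — ω₀ = 1/√(0.00383·3.25e-09) = 2.834e+05 rad/s.
Step 3 — f₀ = ω₀/(2π) = 4.511e+04 Hz.
Step 4 — Series Q: Q = ω₀L/R = 2.834e+05·0.00383/16.4 = 66.19.

(a) f₀ = 4.511e+04 Hz  (b) Q = 66.19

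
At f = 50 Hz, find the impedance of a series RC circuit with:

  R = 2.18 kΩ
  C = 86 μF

Step 1 — Angular frequency: ω = 2π·f = 2π·50 = 314.2 rad/s.
Step 2 — Component impedances:
  R: Z = R = 2180 Ω
  C: Z = 1/(jωC) = -j/(ω·C) = 0 - j37.01 Ω
Step 3 — Series combination: Z_total = R + C = 2180 - j37.01 Ω = 2180∠-1.0° Ω.

Z = 2180 - j37.01 Ω = 2180∠-1.0° Ω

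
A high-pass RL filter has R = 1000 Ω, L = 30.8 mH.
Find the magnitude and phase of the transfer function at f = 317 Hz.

Step 1 — Angular frequency: ω = 2π·317 = 1992 rad/s.
Step 2 — Transfer function: H(jω) = jωL/(R + jωL).
Step 3 — Numerator jωL = j·61.35; denominator R + jωL = 1000 + j61.35.
Step 4 — H = 0.003749 + j0.06112.
Step 5 — Magnitude: |H| = 0.06123 (-24.3 dB); phase: φ = 86.5°.

|H| = 0.06123 (-24.3 dB), φ = 86.5°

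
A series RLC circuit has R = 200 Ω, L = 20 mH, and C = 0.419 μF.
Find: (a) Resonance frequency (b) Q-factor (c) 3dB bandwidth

Step 1 — Resonance: ω₀ = 1/√(LC) = 1/√(0.02·4.19e-07) = 1.092e+04 rad/s.
Step 2 — f₀ = ω₀/(2π) = 1739 Hz.
Step 3 — Series Q: Q = ω₀L/R = 1.092e+04·0.02/200 = 1.092.
Step 4 — Bandwidth: Δω = ω₀/Q = 1e+04 rad/s; BW = Δω/(2π) = 1592 Hz.

(a) f₀ = 1739 Hz  (b) Q = 1.092  (c) BW = 1592 Hz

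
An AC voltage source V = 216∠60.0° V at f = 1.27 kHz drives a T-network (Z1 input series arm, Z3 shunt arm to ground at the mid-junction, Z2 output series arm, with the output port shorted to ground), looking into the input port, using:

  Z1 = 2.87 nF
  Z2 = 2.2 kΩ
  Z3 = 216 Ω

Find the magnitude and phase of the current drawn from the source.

Step 1 — Angular frequency: ω = 2π·f = 2π·1270 = 7980 rad/s.
Step 2 — Component impedances:
  Z1: Z = 1/(jωC) = -j/(ω·C) = 0 - j4.367e+04 Ω
  Z2: Z = R = 2200 Ω
  Z3: Z = R = 216 Ω
Step 3 — With the output port shorted to ground, the output series arm Z2 runs from the junction to ground; the shunt arm Z3 also runs from the junction to ground. They appear in parallel: Z3 || Z2 = 196.7 Ω.
Step 4 — Series with input arm Z1: Z_in = Z1 + (Z3 || Z2) = 196.7 - j4.367e+04 Ω = 4.367e+04∠-89.7° Ω.
Step 5 — Source phasor: V = 216∠60.0° V = 108 + j187.1 V.
Step 6 — Ohm's law: I = V / Z_total = (108 + j187.1) / (196.7 - j4.367e+04) = -0.004273 + j0.002493 A.
Step 7 — Convert to polar: |I| = 0.004947 A, ∠I = 149.7°.

I = 0.004947∠149.7° A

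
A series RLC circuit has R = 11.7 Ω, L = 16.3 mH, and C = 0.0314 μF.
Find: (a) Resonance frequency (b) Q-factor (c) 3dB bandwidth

Step 1 — Resonance: ω₀ = 1/√(LC) = 1/√(0.0163·3.14e-08) = 4.42e+04 rad/s.
Step 2 — f₀ = ω₀/(2π) = 7035 Hz.
Step 3 — Series Q: Q = ω₀L/R = 4.42e+04·0.0163/11.7 = 61.58.
Step 4 — Bandwidth: Δω = ω₀/Q = 717.8 rad/s; BW = Δω/(2π) = 114.2 Hz.

(a) f₀ = 7035 Hz  (b) Q = 61.58  (c) BW = 114.2 Hz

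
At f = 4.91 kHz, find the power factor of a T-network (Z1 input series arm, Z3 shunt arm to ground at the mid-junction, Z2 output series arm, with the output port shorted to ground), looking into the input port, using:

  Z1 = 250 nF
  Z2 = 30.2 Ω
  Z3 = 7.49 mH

Step 1 — Angular frequency: ω = 2π·f = 2π·4910 = 3.085e+04 rad/s.
Step 2 — Component impedances:
  Z1: Z = 1/(jωC) = -j/(ω·C) = 0 - j129.7 Ω
  Z2: Z = R = 30.2 Ω
  Z3: Z = jωL = j·3.085e+04·0.00749 = 0 + j231.1 Ω
Step 3 — With the output port shorted to ground, the output series arm Z2 runs from the junction to ground; the shunt arm Z3 also runs from the junction to ground. They appear in parallel: Z3 || Z2 = 29.69 + j3.881 Ω.
Step 4 — Series with input arm Z1: Z_in = Z1 + (Z3 || Z2) = 29.69 - j125.8 Ω = 129.2∠-76.7° Ω.
Step 5 — Power factor: PF = cos(φ) = Re(Z)/|Z| = 29.69/129.2 = 0.2298.
Step 6 — Type: Im(Z) = -125.8 ⇒ leading (phase φ = -76.7°).

PF = 0.2298 (leading, φ = -76.7°)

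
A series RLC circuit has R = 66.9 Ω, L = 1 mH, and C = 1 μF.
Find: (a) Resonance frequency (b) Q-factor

Step 1 — Resonance condition Im(Z)=0 gives ω₀ = 1/√(LC).
Step 2 — ω₀ = 1/√(0.001·1e-06) = 3.162e+04 rad/s.
Step 3 — f₀ = ω₀/(2π) = 5033 Hz.
Step 4 — Series Q: Q = ω₀L/R = 3.162e+04·0.001/66.9 = 0.4727.

(a) f₀ = 5033 Hz  (b) Q = 0.4727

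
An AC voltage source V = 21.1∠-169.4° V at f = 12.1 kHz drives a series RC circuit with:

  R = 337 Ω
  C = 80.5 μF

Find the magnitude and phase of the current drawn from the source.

Step 1 — Angular frequency: ω = 2π·f = 2π·1.21e+04 = 7.603e+04 rad/s.
Step 2 — Component impedances:
  R: Z = R = 337 Ω
  C: Z = 1/(jωC) = -j/(ω·C) = 0 - j0.1634 Ω
Step 3 — Series combination: Z_total = R + C = 337 - j0.1634 Ω = 337∠-0.0° Ω.
Step 4 — Source phasor: V = 21.1∠-169.4° V = -20.74 - j3.881 V.
Step 5 — Ohm's law: I = V / Z_total = (-20.74 - j3.881) / (337 - j0.1634) = -0.06154 - j0.01155 A.
Step 6 — Convert to polar: |I| = 0.06261 A, ∠I = -169.4°.

I = 0.06261∠-169.4° A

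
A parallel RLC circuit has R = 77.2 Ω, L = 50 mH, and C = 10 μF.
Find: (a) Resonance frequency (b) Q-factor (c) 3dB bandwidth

Step 1 — Resonance: ω₀ = 1/√(LC) = 1/√(0.05·1e-05) = 1414 rad/s.
Step 2 — f₀ = ω₀/(2π) = 225.1 Hz.
Step 3 — Parallel Q: Q = R/(ω₀L) = 77.2/(1414·0.05) = 1.092.
Step 4 — Bandwidth: Δω = ω₀/Q = 1295 rad/s; BW = Δω/(2π) = 206.2 Hz.

(a) f₀ = 225.1 Hz  (b) Q = 1.092  (c) BW = 206.2 Hz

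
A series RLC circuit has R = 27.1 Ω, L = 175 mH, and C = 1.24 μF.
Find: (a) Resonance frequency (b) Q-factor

Step 1 — Resonance condition Im(Z)=0 gives ω₀ = 1/√(LC).
Step 2 — ω₀ = 1/√(0.175·1.24e-06) = 2147 rad/s.
Step 3 — f₀ = ω₀/(2π) = 341.7 Hz.
Step 4 — Series Q: Q = ω₀L/R = 2147·0.175/27.1 = 13.86.

(a) f₀ = 341.7 Hz  (b) Q = 13.86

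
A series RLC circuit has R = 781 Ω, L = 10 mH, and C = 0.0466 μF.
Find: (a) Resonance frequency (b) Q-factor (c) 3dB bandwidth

Step 1 — Resonance condition Im(Z)=0 gives ω₀ = 1/√(LC).
Step 2 — ω₀ = 1/√(0.01·4.66e-08) = 4.632e+04 rad/s.
Step 3 — f₀ = ω₀/(2π) = 7373 Hz.
Step 4 — Series Q: Q = ω₀L/R = 4.632e+04·0.01/781 = 0.5931.
Step 5 — 3dB bandwidth: Δω = ω₀/Q = 7.81e+04 rad/s; BW = Δω/(2π) = 1.243e+04 Hz.

(a) f₀ = 7373 Hz  (b) Q = 0.5931  (c) BW = 1.243e+04 Hz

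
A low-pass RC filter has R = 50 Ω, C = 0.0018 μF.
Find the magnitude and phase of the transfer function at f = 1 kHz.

Step 1 — Angular frequency: ω = 2π·1000 = 6283 rad/s.
Step 2 — Transfer function: H(jω) = 1/(1 + jωRC).
Step 3 — Denominator: 1 + jωRC = 1 + j·6283·50·1.8e-09 = 1 + j0.0005655.
Step 4 — H = 1 - j0.0005655.
Step 5 — Magnitude: |H| = 1 (-0.0 dB); phase: φ = -0.0°.

|H| = 1 (-0.0 dB), φ = -0.0°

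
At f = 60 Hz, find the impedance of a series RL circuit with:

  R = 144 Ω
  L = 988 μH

Step 1 — Angular frequency: ω = 2π·f = 2π·60 = 377 rad/s.
Step 2 — Component impedances:
  R: Z = R = 144 Ω
  L: Z = jωL = j·377·0.000988 = 0 + j0.3725 Ω
Step 3 — Series combination: Z_total = R + L = 144 + j0.3725 Ω = 144∠0.1° Ω.

Z = 144 + j0.3725 Ω = 144∠0.1° Ω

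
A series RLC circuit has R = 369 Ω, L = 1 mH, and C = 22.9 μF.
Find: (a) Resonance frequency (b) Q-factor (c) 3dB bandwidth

Step 1 — Resonance condition Im(Z)=0 gives ω₀ = 1/√(LC).
Step 2 — ω₀ = 1/√(0.001·2.29e-05) = 6608 rad/s.
Step 3 — f₀ = ω₀/(2π) = 1052 Hz.
Step 4 — Series Q: Q = ω₀L/R = 6608·0.001/369 = 0.01791.
Step 5 — 3dB bandwidth: Δω = ω₀/Q = 3.69e+05 rad/s; BW = Δω/(2π) = 5.873e+04 Hz.

(a) f₀ = 1052 Hz  (b) Q = 0.01791  (c) BW = 5.873e+04 Hz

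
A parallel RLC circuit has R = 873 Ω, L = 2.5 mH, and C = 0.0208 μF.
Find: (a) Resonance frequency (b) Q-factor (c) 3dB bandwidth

Step 1 — Resonance: ω₀ = 1/√(LC) = 1/√(0.0025·2.08e-08) = 1.387e+05 rad/s.
Step 2 — f₀ = ω₀/(2π) = 2.207e+04 Hz.
Step 3 — Parallel Q: Q = R/(ω₀L) = 873/(1.387e+05·0.0025) = 2.518.
Step 4 — Bandwidth: Δω = ω₀/Q = 5.507e+04 rad/s; BW = Δω/(2π) = 8765 Hz.

(a) f₀ = 2.207e+04 Hz  (b) Q = 2.518  (c) BW = 8765 Hz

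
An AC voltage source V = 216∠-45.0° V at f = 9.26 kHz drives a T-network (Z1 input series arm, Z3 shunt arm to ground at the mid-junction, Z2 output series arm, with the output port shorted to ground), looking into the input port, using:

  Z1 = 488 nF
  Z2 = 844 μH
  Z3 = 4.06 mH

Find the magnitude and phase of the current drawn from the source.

Step 1 — Angular frequency: ω = 2π·f = 2π·9260 = 5.818e+04 rad/s.
Step 2 — Component impedances:
  Z1: Z = 1/(jωC) = -j/(ω·C) = 0 - j35.22 Ω
  Z2: Z = jωL = j·5.818e+04·0.000844 = 0 + j49.11 Ω
  Z3: Z = jωL = j·5.818e+04·0.00406 = 0 + j236.2 Ω
Step 3 — With the output port shorted to ground, the output series arm Z2 runs from the junction to ground; the shunt arm Z3 also runs from the junction to ground. They appear in parallel: Z3 || Z2 = 0 + j40.65 Ω.
Step 4 — Series with input arm Z1: Z_in = Z1 + (Z3 || Z2) = 0 + j5.435 Ω = 5.435∠90.0° Ω.
Step 5 — Source phasor: V = 216∠-45.0° V = 152.7 - j152.7 V.
Step 6 — Ohm's law: I = V / Z_total = (152.7 - j152.7) / (0 + j5.435) = -28.1 - j28.1 A.
Step 7 — Convert to polar: |I| = 39.75 A, ∠I = -135.0°.

I = 39.75∠-135.0° A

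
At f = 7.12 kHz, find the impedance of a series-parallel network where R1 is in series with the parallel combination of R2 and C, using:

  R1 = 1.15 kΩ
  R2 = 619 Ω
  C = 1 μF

Step 1 — Angular frequency: ω = 2π·f = 2π·7120 = 4.474e+04 rad/s.
Step 2 — Component impedances:
  R1: Z = R = 1150 Ω
  R2: Z = R = 619 Ω
  C: Z = 1/(jωC) = -j/(ω·C) = 0 - j22.35 Ω
Step 3 — Parallel branch: R2 || C = 1/(1/R2 + 1/C) = 0.8062 - j22.32 Ω.
Step 4 — Series with R1: Z_total = R1 + (R2 || C) = 1151 - j22.32 Ω = 1151∠-1.1° Ω.

Z = 1151 - j22.32 Ω = 1151∠-1.1° Ω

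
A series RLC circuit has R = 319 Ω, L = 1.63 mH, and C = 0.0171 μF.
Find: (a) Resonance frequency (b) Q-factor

Step 1 — Resonance condition Im(Z)=0 gives ω₀ = 1/√(LC).
Step 2 — ω₀ = 1/√(0.00163·1.71e-08) = 1.894e+05 rad/s.
Step 3 — f₀ = ω₀/(2π) = 3.015e+04 Hz.
Step 4 — Series Q: Q = ω₀L/R = 1.894e+05·0.00163/319 = 0.9678.

(a) f₀ = 3.015e+04 Hz  (b) Q = 0.9678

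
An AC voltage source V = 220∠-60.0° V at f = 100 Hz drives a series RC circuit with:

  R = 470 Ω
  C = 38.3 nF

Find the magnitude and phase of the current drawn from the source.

Step 1 — Angular frequency: ω = 2π·f = 2π·100 = 628.3 rad/s.
Step 2 — Component impedances:
  R: Z = R = 470 Ω
  C: Z = 1/(jωC) = -j/(ω·C) = 0 - j4.155e+04 Ω
Step 3 — Series combination: Z_total = R + C = 470 - j4.155e+04 Ω = 4.156e+04∠-89.4° Ω.
Step 4 — Source phasor: V = 220∠-60.0° V = 110 - j190.5 V.
Step 5 — Ohm's law: I = V / Z_total = (110 - j190.5) / (470 - j4.155e+04) = 0.004614 + j0.002595 A.
Step 6 — Convert to polar: |I| = 0.005294 A, ∠I = 29.4°.

I = 0.005294∠29.4° A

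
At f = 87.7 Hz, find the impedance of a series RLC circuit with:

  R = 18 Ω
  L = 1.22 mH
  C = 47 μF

Step 1 — Angular frequency: ω = 2π·f = 2π·87.7 = 551 rad/s.
Step 2 — Component impedances:
  R: Z = R = 18 Ω
  L: Z = jωL = j·551·0.00122 = 0 + j0.6723 Ω
  C: Z = 1/(jωC) = -j/(ω·C) = 0 - j38.61 Ω
Step 3 — Series combination: Z_total = R + L + C = 18 - j37.94 Ω = 41.99∠-64.6° Ω.

Z = 18 - j37.94 Ω = 41.99∠-64.6° Ω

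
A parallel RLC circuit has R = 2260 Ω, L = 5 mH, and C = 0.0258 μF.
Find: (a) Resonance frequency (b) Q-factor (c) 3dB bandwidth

Step 1 — Resonance: ω₀ = 1/√(LC) = 1/√(0.005·2.58e-08) = 8.805e+04 rad/s.
Step 2 — f₀ = ω₀/(2π) = 1.401e+04 Hz.
Step 3 — Parallel Q: Q = R/(ω₀L) = 2260/(8.805e+04·0.005) = 5.134.
Step 4 — Bandwidth: Δω = ω₀/Q = 1.715e+04 rad/s; BW = Δω/(2π) = 2730 Hz.

(a) f₀ = 1.401e+04 Hz  (b) Q = 5.134  (c) BW = 2730 Hz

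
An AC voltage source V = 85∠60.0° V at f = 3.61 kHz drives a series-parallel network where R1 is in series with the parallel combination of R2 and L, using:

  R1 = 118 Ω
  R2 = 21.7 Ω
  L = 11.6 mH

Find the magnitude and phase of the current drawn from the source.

Step 1 — Angular frequency: ω = 2π·f = 2π·3610 = 2.268e+04 rad/s.
Step 2 — Component impedances:
  R1: Z = R = 118 Ω
  R2: Z = R = 21.7 Ω
  L: Z = jωL = j·2.268e+04·0.0116 = 0 + j263.1 Ω
Step 3 — Parallel branch: R2 || L = 1/(1/R2 + 1/L) = 21.55 + j1.778 Ω.
Step 4 — Series with R1: Z_total = R1 + (R2 || L) = 139.6 + j1.778 Ω = 139.6∠0.7° Ω.
Step 5 — Source phasor: V = 85∠60.0° V = 42.5 + j73.61 V.
Step 6 — Ohm's law: I = V / Z_total = (42.5 + j73.61) / (139.6 + j1.778) = 0.3112 + j0.5235 A.
Step 7 — Convert to polar: |I| = 0.609 A, ∠I = 59.3°.

I = 0.609∠59.3° A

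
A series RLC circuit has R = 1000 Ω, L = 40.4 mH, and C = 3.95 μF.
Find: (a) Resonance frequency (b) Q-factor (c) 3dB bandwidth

Step 1 — Resonance: ω₀ = 1/√(LC) = 1/√(0.0404·3.95e-06) = 2503 rad/s.
Step 2 — f₀ = ω₀/(2π) = 398.4 Hz.
Step 3 — Series Q: Q = ω₀L/R = 2503·0.0404/1000 = 0.1011.
Step 4 — Bandwidth: Δω = ω₀/Q = 2.475e+04 rad/s; BW = Δω/(2π) = 3939 Hz.

(a) f₀ = 398.4 Hz  (b) Q = 0.1011  (c) BW = 3939 Hz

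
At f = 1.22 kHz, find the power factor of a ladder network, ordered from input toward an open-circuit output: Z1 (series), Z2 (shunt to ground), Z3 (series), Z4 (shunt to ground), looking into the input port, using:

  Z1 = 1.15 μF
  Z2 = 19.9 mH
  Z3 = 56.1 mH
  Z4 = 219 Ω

Step 1 — Angular frequency: ω = 2π·f = 2π·1220 = 7665 rad/s.
Step 2 — Component impedances:
  Z1: Z = 1/(jωC) = -j/(ω·C) = 0 - j113.4 Ω
  Z2: Z = jωL = j·7665·0.0199 = 0 + j152.5 Ω
  Z3: Z = jωL = j·7665·0.0561 = 0 + j430 Ω
  Z4: Z = R = 219 Ω
Step 3 — Ladder network (open output): work backward from the far end, alternating series and parallel combinations. Z_in = 13.16 + j4.107 Ω = 13.78∠17.3° Ω.
Step 4 — Power factor: PF = cos(φ) = Re(Z)/|Z| = 13.156/13.782 = 0.9546.
Step 5 — Type: Im(Z) = 4.107 ⇒ lagging (phase φ = 17.3°).

PF = 0.9546 (lagging, φ = 17.3°)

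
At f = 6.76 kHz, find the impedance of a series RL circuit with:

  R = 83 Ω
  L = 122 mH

Step 1 — Angular frequency: ω = 2π·f = 2π·6760 = 4.247e+04 rad/s.
Step 2 — Component impedances:
  R: Z = R = 83 Ω
  L: Z = jωL = j·4.247e+04·0.122 = 0 + j5182 Ω
Step 3 — Series combination: Z_total = R + L = 83 + j5182 Ω = 5183∠89.1° Ω.

Z = 83 + j5182 Ω = 5183∠89.1° Ω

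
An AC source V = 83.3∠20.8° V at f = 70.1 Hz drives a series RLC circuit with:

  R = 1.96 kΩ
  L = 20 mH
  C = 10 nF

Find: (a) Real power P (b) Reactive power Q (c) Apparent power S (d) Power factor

Step 1 — Angular frequency: ω = 2π·f = 2π·70.1 = 440.5 rad/s.
Step 2 — Component impedances:
  R: Z = R = 1960 Ω
  L: Z = jωL = j·440.5·0.02 = 0 + j8.809 Ω
  C: Z = 1/(jωC) = -j/(ω·C) = 0 - j2.27e+05 Ω
Step 3 — Series combination: Z_total = R + L + C = 1960 - j2.27e+05 Ω = 2.27e+05∠-89.5° Ω.
Step 4 — Source phasor: V = 83.3∠20.8° V = 77.87 + j29.58 V.
Step 5 — Current: I = V / Z = -0.0001273 + j0.0003441 A = 0.0003669∠110.3° A.
Step 6 — Complex power: S = V·I* = 0.0002638 - j0.03056 VA.
Step 7 — Real power: P = Re(S) = 0.0002638 W.
Step 8 — Reactive power: Q = Im(S) = -0.03056 VAR.
Step 9 — Apparent power: |S| = 0.03056 VA.
Step 10 — Power factor: PF = P/|S| = 0.008633 (leading).

(a) P = 0.0002638 W  (b) Q = -0.03056 VAR  (c) S = 0.03056 VA  (d) PF = 0.008633 (leading)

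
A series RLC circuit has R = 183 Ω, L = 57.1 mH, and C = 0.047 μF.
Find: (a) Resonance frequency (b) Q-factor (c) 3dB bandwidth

Step 1 — Resonance: ω₀ = 1/√(LC) = 1/√(0.0571·4.7e-08) = 1.93e+04 rad/s.
Step 2 — f₀ = ω₀/(2π) = 3072 Hz.
Step 3 — Series Q: Q = ω₀L/R = 1.93e+04·0.0571/183 = 6.023.
Step 4 — Bandwidth: Δω = ω₀/Q = 3205 rad/s; BW = Δω/(2π) = 510.1 Hz.

(a) f₀ = 3072 Hz  (b) Q = 6.023  (c) BW = 510.1 Hz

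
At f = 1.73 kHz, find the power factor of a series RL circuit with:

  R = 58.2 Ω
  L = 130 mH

Step 1 — Angular frequency: ω = 2π·f = 2π·1730 = 1.087e+04 rad/s.
Step 2 — Component impedances:
  R: Z = R = 58.2 Ω
  L: Z = jωL = j·1.087e+04·0.13 = 0 + j1413 Ω
Step 3 — Series combination: Z_total = R + L = 58.2 + j1413 Ω = 1414∠87.6° Ω.
Step 4 — Power factor: PF = cos(φ) = Re(Z)/|Z| = 58.2/1414.3 = 0.04115.
Step 5 — Type: Im(Z) = 1413 ⇒ lagging (phase φ = 87.6°).

PF = 0.04115 (lagging, φ = 87.6°)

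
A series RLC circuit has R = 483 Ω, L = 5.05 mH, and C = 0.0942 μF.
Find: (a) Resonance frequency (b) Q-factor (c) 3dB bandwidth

Step 1 — Resonance: ω₀ = 1/√(LC) = 1/√(0.00505·9.42e-08) = 4.585e+04 rad/s.
Step 2 — f₀ = ω₀/(2π) = 7297 Hz.
Step 3 — Series Q: Q = ω₀L/R = 4.585e+04·0.00505/483 = 0.4794.
Step 4 — Bandwidth: Δω = ω₀/Q = 9.564e+04 rad/s; BW = Δω/(2π) = 1.522e+04 Hz.

(a) f₀ = 7297 Hz  (b) Q = 0.4794  (c) BW = 1.522e+04 Hz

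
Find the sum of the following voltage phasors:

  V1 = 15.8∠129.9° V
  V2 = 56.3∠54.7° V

Step 1 — Convert each phasor to rectangular form:
  V1 = 15.8·(cos(129.9°) + j·sin(129.9°)) = -10.13 + j12.12 V
  V2 = 56.3·(cos(54.7°) + j·sin(54.7°)) = 32.53 + j45.95 V
Step 2 — Sum components: V_total = 22.4 + j58.07 V.
Step 3 — Convert to polar: |V_total| = 62.24 V, ∠V_total = 68.9°.

V_total = 62.24∠68.9° V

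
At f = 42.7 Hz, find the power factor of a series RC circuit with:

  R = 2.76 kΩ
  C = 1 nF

Step 1 — Angular frequency: ω = 2π·f = 2π·42.7 = 268.3 rad/s.
Step 2 — Component impedances:
  R: Z = R = 2760 Ω
  C: Z = 1/(jωC) = -j/(ω·C) = 0 - j3.727e+06 Ω
Step 3 — Series combination: Z_total = R + C = 2760 - j3.727e+06 Ω = 3.727e+06∠-90.0° Ω.
Step 4 — Power factor: PF = cos(φ) = Re(Z)/|Z| = 2760/3.727e+06 = 0.0007405.
Step 5 — Type: Im(Z) = -3.727e+06 ⇒ leading (phase φ = -90.0°).

PF = 0.0007405 (leading, φ = -90.0°)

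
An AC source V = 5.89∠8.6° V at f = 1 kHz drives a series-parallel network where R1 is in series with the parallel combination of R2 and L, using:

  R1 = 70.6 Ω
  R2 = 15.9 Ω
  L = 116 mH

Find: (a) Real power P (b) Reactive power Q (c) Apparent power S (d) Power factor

Step 1 — Angular frequency: ω = 2π·f = 2π·1000 = 6283 rad/s.
Step 2 — Component impedances:
  R1: Z = R = 70.6 Ω
  R2: Z = R = 15.9 Ω
  L: Z = jωL = j·6283·0.116 = 0 + j728.8 Ω
Step 3 — Parallel branch: R2 || L = 1/(1/R2 + 1/L) = 15.89 + j0.3467 Ω.
Step 4 — Series with R1: Z_total = R1 + (R2 || L) = 86.49 + j0.3467 Ω = 86.49∠0.2° Ω.
Step 5 — Source phasor: V = 5.89∠8.6° V = 5.824 + j0.8808 V.
Step 6 — Current: I = V / Z = 0.06737 + j0.009913 A = 0.0681∠8.4° A.
Step 7 — Complex power: S = V·I* = 0.4011 + j0.001608 VA.
Step 8 — Real power: P = Re(S) = 0.4011 W.
Step 9 — Reactive power: Q = Im(S) = 0.001608 VAR.
Step 10 — Apparent power: |S| = 0.4011 VA.
Step 11 — Power factor: PF = P/|S| = 1 (lagging).

(a) P = 0.4011 W  (b) Q = 0.001608 VAR  (c) S = 0.4011 VA  (d) PF = 1 (lagging)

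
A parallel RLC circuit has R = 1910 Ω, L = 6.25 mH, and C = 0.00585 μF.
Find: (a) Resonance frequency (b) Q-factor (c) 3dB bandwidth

Step 1 — Resonance: ω₀ = 1/√(LC) = 1/√(0.00625·5.85e-09) = 1.654e+05 rad/s.
Step 2 — f₀ = ω₀/(2π) = 2.632e+04 Hz.
Step 3 — Parallel Q: Q = R/(ω₀L) = 1910/(1.654e+05·0.00625) = 1.848.
Step 4 — Bandwidth: Δω = ω₀/Q = 8.95e+04 rad/s; BW = Δω/(2π) = 1.424e+04 Hz.

(a) f₀ = 2.632e+04 Hz  (b) Q = 1.848  (c) BW = 1.424e+04 Hz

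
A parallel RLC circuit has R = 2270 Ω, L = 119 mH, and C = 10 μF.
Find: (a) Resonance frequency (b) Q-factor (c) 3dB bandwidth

Step 1 — Resonance: ω₀ = 1/√(LC) = 1/√(0.119·1e-05) = 916.7 rad/s.
Step 2 — f₀ = ω₀/(2π) = 145.9 Hz.
Step 3 — Parallel Q: Q = R/(ω₀L) = 2270/(916.7·0.119) = 20.81.
Step 4 — Bandwidth: Δω = ω₀/Q = 44.05 rad/s; BW = Δω/(2π) = 7.011 Hz.

(a) f₀ = 145.9 Hz  (b) Q = 20.81  (c) BW = 7.011 Hz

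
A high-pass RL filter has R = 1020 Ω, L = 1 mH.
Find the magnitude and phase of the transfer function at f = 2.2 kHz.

Step 1 — Angular frequency: ω = 2π·2200 = 1.382e+04 rad/s.
Step 2 — Transfer function: H(jω) = jωL/(R + jωL).
Step 3 — Numerator jωL = j·13.82; denominator R + jωL = 1020 + j13.82.
Step 4 — H = 0.0001836 + j0.01355.
Step 5 — Magnitude: |H| = 0.01355 (-37.4 dB); phase: φ = 89.2°.

|H| = 0.01355 (-37.4 dB), φ = 89.2°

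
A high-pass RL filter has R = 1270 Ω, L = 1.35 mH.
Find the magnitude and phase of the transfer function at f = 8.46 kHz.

Step 1 — Angular frequency: ω = 2π·8460 = 5.316e+04 rad/s.
Step 2 — Transfer function: H(jω) = jωL/(R + jωL).
Step 3 — Numerator jωL = j·71.76; denominator R + jωL = 1270 + j71.76.
Step 4 — H = 0.003183 + j0.05632.
Step 5 — Magnitude: |H| = 0.05641 (-25.0 dB); phase: φ = 86.8°.

|H| = 0.05641 (-25.0 dB), φ = 86.8°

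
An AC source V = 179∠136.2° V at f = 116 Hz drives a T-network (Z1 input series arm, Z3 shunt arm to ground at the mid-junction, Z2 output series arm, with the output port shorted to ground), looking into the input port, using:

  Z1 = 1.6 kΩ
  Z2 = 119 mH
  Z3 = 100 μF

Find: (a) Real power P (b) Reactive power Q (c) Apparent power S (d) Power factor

Step 1 — Angular frequency: ω = 2π·f = 2π·116 = 728.8 rad/s.
Step 2 — Component impedances:
  Z1: Z = R = 1600 Ω
  Z2: Z = jωL = j·728.8·0.119 = 0 + j86.73 Ω
  Z3: Z = 1/(jωC) = -j/(ω·C) = 0 - j13.72 Ω
Step 3 — With the output port shorted to ground, the output series arm Z2 runs from the junction to ground; the shunt arm Z3 also runs from the junction to ground. They appear in parallel: Z3 || Z2 = 0 - j16.3 Ω.
Step 4 — Series with input arm Z1: Z_in = Z1 + (Z3 || Z2) = 1600 - j16.3 Ω = 1600∠-0.6° Ω.
Step 5 — Source phasor: V = 179∠136.2° V = -129.2 + j123.9 V.
Step 6 — Current: I = V / Z = -0.08153 + j0.0766 A = 0.1119∠136.8° A.
Step 7 — Complex power: S = V·I* = 20.02 - j0.204 VA.
Step 8 — Real power: P = Re(S) = 20.02 W.
Step 9 — Reactive power: Q = Im(S) = -0.204 VAR.
Step 10 — Apparent power: |S| = 20.02 VA.
Step 11 — Power factor: PF = P/|S| = 0.9999 (leading).

(a) P = 20.02 W  (b) Q = -0.204 VAR  (c) S = 20.02 VA  (d) PF = 0.9999 (leading)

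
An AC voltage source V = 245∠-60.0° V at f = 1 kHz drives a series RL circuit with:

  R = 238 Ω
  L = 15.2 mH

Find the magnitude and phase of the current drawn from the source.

Step 1 — Angular frequency: ω = 2π·f = 2π·1000 = 6283 rad/s.
Step 2 — Component impedances:
  R: Z = R = 238 Ω
  L: Z = jωL = j·6283·0.0152 = 0 + j95.5 Ω
Step 3 — Series combination: Z_total = R + L = 238 + j95.5 Ω = 256.4∠21.9° Ω.
Step 4 — Source phasor: V = 245∠-60.0° V = 122.5 - j212.2 V.
Step 5 — Ohm's law: I = V / Z_total = (122.5 - j212.2) / (238 + j95.5) = 0.1352 - j0.9457 A.
Step 6 — Convert to polar: |I| = 0.9554 A, ∠I = -81.9°.

I = 0.9554∠-81.9° A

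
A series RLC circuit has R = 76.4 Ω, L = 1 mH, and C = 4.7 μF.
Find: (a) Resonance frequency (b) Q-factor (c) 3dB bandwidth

Step 1 — Resonance: ω₀ = 1/√(LC) = 1/√(0.001·4.7e-06) = 1.459e+04 rad/s.
Step 2 — f₀ = ω₀/(2π) = 2322 Hz.
Step 3 — Series Q: Q = ω₀L/R = 1.459e+04·0.001/76.4 = 0.1909.
Step 4 — Bandwidth: Δω = ω₀/Q = 7.64e+04 rad/s; BW = Δω/(2π) = 1.216e+04 Hz.

(a) f₀ = 2322 Hz  (b) Q = 0.1909  (c) BW = 1.216e+04 Hz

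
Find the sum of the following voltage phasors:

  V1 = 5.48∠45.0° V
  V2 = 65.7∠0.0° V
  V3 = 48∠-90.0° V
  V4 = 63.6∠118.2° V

Step 1 — Convert each phasor to rectangular form:
  V1 = 5.48·(cos(45.0°) + j·sin(45.0°)) = 3.875 + j3.875 V
  V2 = 65.7·(cos(0.0°) + j·sin(0.0°)) = 65.7 V
  V3 = 48·(cos(-90.0°) + j·sin(-90.0°)) = 0 - j48 V
  V4 = 63.6·(cos(118.2°) + j·sin(118.2°)) = -30.05 + j56.05 V
Step 2 — Sum components: V_total = 39.52 + j11.93 V.
Step 3 — Convert to polar: |V_total| = 41.28 V, ∠V_total = 16.8°.

V_total = 41.28∠16.8° V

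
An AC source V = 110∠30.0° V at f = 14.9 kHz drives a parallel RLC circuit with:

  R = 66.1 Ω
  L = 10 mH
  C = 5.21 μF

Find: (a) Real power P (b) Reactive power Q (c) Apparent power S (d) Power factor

Step 1 — Angular frequency: ω = 2π·f = 2π·1.49e+04 = 9.362e+04 rad/s.
Step 2 — Component impedances:
  R: Z = R = 66.1 Ω
  L: Z = jωL = j·9.362e+04·0.01 = 0 + j936.2 Ω
  C: Z = 1/(jωC) = -j/(ω·C) = 0 - j2.05 Ω
Step 3 — Parallel combination: 1/Z_total = 1/R + 1/L + 1/C; Z_total = 0.06381 - j2.053 Ω = 2.054∠-88.2° Ω.
Step 4 — Source phasor: V = 110∠30.0° V = 95.26 + j55 V.
Step 5 — Current: I = V / Z = -25.33 + j47.2 A = 53.56∠118.2° A.
Step 6 — Complex power: S = V·I* = 183.1 - j5889 VA.
Step 7 — Real power: P = Re(S) = 183.1 W.
Step 8 — Reactive power: Q = Im(S) = -5889 VAR.
Step 9 — Apparent power: |S| = 5892 VA.
Step 10 — Power factor: PF = P/|S| = 0.03107 (leading).

(a) P = 183.1 W  (b) Q = -5889 VAR  (c) S = 5892 VA  (d) PF = 0.03107 (leading)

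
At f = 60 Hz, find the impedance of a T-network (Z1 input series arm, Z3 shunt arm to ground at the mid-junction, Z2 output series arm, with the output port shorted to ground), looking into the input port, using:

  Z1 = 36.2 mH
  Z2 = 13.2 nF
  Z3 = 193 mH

Step 1 — Angular frequency: ω = 2π·f = 2π·60 = 377 rad/s.
Step 2 — Component impedances:
  Z1: Z = jωL = j·377·0.0362 = 0 + j13.65 Ω
  Z2: Z = 1/(jωC) = -j/(ω·C) = 0 - j2.01e+05 Ω
  Z3: Z = jωL = j·377·0.193 = 0 + j72.76 Ω
Step 3 — With the output port shorted to ground, the output series arm Z2 runs from the junction to ground; the shunt arm Z3 also runs from the junction to ground. They appear in parallel: Z3 || Z2 = 0 + j72.79 Ω.
Step 4 — Series with input arm Z1: Z_in = Z1 + (Z3 || Z2) = 0 + j86.43 Ω = 86.43∠90.0° Ω.

Z = 0 + j86.43 Ω = 86.43∠90.0° Ω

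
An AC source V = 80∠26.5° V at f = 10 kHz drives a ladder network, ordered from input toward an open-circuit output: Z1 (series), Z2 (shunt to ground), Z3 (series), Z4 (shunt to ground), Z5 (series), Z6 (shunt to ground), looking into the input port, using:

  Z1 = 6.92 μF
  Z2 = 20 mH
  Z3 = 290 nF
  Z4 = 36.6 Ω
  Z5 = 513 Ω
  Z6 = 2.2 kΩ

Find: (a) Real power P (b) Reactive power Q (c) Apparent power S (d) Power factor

Step 1 — Angular frequency: ω = 2π·f = 2π·1e+04 = 6.283e+04 rad/s.
Step 2 — Component impedances:
  Z1: Z = 1/(jωC) = -j/(ω·C) = 0 - j2.3 Ω
  Z2: Z = jωL = j·6.283e+04·0.02 = 0 + j1257 Ω
  Z3: Z = 1/(jωC) = -j/(ω·C) = 0 - j54.88 Ω
  Z4: Z = R = 36.6 Ω
  Z5: Z = R = 513 Ω
  Z6: Z = R = 2200 Ω
Step 3 — Ladder network (open output): work backward from the far end, alternating series and parallel combinations. Z_in = 39.45 - j58.5 Ω = 70.56∠-56.0° Ω.
Step 4 — Source phasor: V = 80∠26.5° V = 71.59 + j35.7 V.
Step 5 — Current: I = V / Z = 0.1479 + j1.124 A = 1.134∠82.5° A.
Step 6 — Complex power: S = V·I* = 50.71 - j75.2 VA.
Step 7 — Real power: P = Re(S) = 50.71 W.
Step 8 — Reactive power: Q = Im(S) = -75.2 VAR.
Step 9 — Apparent power: |S| = 90.7 VA.
Step 10 — Power factor: PF = P/|S| = 0.5591 (leading).

(a) P = 50.71 W  (b) Q = -75.2 VAR  (c) S = 90.7 VA  (d) PF = 0.5591 (leading)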